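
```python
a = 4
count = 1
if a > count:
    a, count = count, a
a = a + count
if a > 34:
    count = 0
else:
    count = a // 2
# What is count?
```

Trace:
`a = 4` → a = 4
`count = 1` → count = 1
`if a > count: ...` → a > count is True → a = 1; count = 4
`a = a + count` → a = 5
`if a > 34: ...` → a > 34 is False, take else branch → count = 2
So count = 2

Answer: 2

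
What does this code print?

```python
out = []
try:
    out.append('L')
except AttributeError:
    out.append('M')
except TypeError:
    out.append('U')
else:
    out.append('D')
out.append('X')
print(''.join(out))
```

Execution trace: 'L' (try body, no exception) → 'D' (else) → 'X' (after the try/except). Output: LDX

Answer: LDX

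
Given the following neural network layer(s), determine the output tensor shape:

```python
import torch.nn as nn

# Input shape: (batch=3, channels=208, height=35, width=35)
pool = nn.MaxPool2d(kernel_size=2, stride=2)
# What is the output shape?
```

Input: (3, 208, 35, 35) -> Output: (3, 208, 17, 17)

Answer: (3, 208, 17, 17)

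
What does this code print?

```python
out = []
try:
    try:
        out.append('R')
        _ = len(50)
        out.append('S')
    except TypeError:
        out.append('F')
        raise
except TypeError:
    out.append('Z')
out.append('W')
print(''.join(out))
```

Execution trace: 'R' (inner try body) → 'F' (inner except TypeError) → 'Z' (outer except TypeError) → 'W' (after the try/except). Output: RFZW

Answer: RFZW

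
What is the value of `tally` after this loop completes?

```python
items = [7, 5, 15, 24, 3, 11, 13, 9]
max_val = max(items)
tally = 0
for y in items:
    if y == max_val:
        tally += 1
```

Count of max value 24 in [7, 5, 15, 24, 3, 11, 13, 9]
`tally` takes the values: 0 → 1

Answer: 1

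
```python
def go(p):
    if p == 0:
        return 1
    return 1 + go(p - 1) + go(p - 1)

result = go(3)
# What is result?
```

go(p) = 1 + 2·go(p-1), go(0)=1. Closed form: (1+1)·2^3 - 1 = 15.

Answer: 15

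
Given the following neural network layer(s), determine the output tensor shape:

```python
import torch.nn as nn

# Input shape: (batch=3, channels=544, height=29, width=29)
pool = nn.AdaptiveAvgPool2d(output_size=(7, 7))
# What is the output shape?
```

Input: (3, 544, 29, 29) -> Output: (3, 544, 7, 7)

Answer: (3, 544, 7, 7)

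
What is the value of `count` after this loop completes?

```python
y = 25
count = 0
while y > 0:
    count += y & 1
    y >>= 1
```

Count set bits in 25 (binary: 0b11001)
`count` takes the values: 0 → 1 → 2 → 3

Answer: 3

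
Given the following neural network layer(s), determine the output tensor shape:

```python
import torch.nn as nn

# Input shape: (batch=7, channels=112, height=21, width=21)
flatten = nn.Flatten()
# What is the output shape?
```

Input: (7, 112, 21, 21) -> Output: (7, 49392)

Answer: (7, 49392)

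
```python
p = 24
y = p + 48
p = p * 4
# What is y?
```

Trace:
`p = 24` → p = 24
`y = p + 48` → y = 72
`p = p * 4` → p = 96
So y = 72

Answer: 72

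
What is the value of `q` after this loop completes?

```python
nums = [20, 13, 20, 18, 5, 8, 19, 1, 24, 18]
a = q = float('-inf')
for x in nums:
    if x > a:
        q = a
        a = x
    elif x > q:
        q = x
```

Second largest (with repeats) in [20, 13, 20, 18, 5, 8, 19, 1, 24, 18]
`q` takes the values: -inf → 13 → 20

Answer: 20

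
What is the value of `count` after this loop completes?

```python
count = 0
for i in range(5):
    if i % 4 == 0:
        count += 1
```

Count numbers divisible by 4 in range(5)
`count` takes the values: 0 → 1 → 2

Answer: 2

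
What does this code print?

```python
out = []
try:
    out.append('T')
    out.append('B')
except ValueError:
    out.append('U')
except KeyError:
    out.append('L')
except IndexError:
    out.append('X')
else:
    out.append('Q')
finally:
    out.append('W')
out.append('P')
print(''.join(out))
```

Execution trace: 'T' (try body) → 'B' (try body, no exception) → 'Q' (else) → 'W' (finally) → 'P' (after the try/except). Output: TBQWP

Answer: TBQWP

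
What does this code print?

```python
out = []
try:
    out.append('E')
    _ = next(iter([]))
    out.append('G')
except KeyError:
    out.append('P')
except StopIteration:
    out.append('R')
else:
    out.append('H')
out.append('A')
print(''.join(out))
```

Execution trace: 'E' (try body) → 'R' (except StopIteration) → 'A' (after the try/except). Output: ERA

Answer: ERA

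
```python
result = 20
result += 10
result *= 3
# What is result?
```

Trace:
`result = 20` → result = 20
`result += 10` → result = 30
`result *= 3` → result = 90
So result = 90

Answer: 90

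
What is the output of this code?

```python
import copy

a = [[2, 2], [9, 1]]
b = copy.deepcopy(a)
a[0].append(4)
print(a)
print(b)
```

Key concept: deep copy is fully independent.
Step by step:
`a = [[2, 2], [9, 1]]` → a = [[2, 2], [9, 1]]
`b = copy.deepcopy(a)` → b = [[2, 2], [9, 1]]
`a[0].append(4)` → a = [[2, 2, 4], [9, 1]]
`print(a)` → prints [[2, 2, 4], [9, 1]]
`print(b)` → prints [[2, 2], [9, 1]]

Answer:
[[2, 2, 4], [9, 1]]
[[2, 2], [9, 1]]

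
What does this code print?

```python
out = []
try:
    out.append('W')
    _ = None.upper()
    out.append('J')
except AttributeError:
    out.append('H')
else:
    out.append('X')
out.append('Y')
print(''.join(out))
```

Execution trace: 'W' (try body) → 'H' (except AttributeError) → 'Y' (after the try/except). Output: WHY

Answer: WHY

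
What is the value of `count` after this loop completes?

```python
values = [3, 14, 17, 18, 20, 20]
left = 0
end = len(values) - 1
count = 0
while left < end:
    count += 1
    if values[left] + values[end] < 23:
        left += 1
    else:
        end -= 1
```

Steps to find pair summing to 23
`count` takes the values: 0 → 1 → 2 → 3 → 4 → 5

Answer: 5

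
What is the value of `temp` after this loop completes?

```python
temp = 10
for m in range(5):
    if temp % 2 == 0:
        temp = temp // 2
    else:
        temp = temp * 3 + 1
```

Collatz-style transformation from 10
`temp` takes the values: 10 → 5 → 16 → 8 → 4 → 2

Answer: 2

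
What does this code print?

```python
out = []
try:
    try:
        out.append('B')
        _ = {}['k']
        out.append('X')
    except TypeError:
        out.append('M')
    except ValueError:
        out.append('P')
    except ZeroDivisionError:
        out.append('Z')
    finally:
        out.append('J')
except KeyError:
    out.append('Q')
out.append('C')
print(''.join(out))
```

Execution trace: 'B' (inner try body) → 'J' (inner finally) → 'Q' (outer except KeyError) → 'C' (after the try/except). Output: BJQC

Answer: BJQC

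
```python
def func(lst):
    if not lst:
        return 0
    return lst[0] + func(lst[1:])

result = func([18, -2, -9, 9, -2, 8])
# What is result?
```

18 + (-2) + (-9) + 9 + (-2) + 8 + 0 = 22

Answer: 22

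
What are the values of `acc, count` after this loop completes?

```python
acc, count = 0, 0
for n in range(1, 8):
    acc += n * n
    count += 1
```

Sum of squares and count
`acc, count` takes the values: (0, 0) → (1, 0) → (1, 1) → (5, 1) → (5, 2) → (14, 2) → (14, 3) → (30, 3) → (30, 4) → (55, 4) → (55, 5) → (91, 5) → (91, 6) → (140, 6) → (140, 7)

Answer: 140, 7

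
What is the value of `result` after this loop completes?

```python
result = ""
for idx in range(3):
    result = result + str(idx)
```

Concatenate digits 0 to 2
`result` takes the values: "" → "0" → "01" → "012"

Answer: "012"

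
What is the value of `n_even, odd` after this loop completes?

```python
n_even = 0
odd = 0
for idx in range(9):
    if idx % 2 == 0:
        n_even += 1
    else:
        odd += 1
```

Count evens and odds in range(9)
`n_even, odd` takes the values: (0, 0) → (1, 0) → (1, 1) → (2, 1) → (2, 2) → (3, 2) → (3, 3) → (4, 3) → (4, 4) → (5, 4)

Answer: 5, 4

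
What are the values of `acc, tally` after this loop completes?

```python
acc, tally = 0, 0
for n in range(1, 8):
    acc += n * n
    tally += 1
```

Sum of squares and count
`acc, tally` takes the values: (0, 0) → (1, 0) → (1, 1) → (5, 1) → (5, 2) → (14, 2) → (14, 3) → (30, 3) → (30, 4) → (55, 4) → (55, 5) → (91, 5) → (91, 6) → (140, 6) → (140, 7)

Answer: 140, 7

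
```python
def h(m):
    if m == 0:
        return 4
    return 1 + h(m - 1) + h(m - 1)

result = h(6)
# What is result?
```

h(m) = 1 + 2·h(m-1), h(0)=4. Closed form: (4+1)·2^6 - 1 = 319.

Answer: 319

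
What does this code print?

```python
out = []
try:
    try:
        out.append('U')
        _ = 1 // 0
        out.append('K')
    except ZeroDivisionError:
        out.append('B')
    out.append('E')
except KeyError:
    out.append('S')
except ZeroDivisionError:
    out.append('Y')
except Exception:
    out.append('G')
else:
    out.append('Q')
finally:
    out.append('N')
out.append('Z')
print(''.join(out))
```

Execution trace: 'U' (inner try body) → 'B' (inner except ZeroDivisionError) → 'E' (try body, no exception) → 'Q' (else) → 'N' (finally) → 'Z' (after the try/except). Output: UBEQNZ

Answer: UBEQNZ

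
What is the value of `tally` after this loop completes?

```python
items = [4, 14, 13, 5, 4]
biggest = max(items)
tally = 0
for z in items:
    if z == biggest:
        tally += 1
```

Count of max value 14 in [4, 14, 13, 5, 4]
`tally` takes the values: 0 → 1

Answer: 1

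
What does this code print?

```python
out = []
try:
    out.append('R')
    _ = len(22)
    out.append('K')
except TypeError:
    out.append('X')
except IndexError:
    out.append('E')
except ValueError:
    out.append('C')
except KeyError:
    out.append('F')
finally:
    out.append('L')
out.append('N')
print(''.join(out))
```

Execution trace: 'R' (try body) → 'X' (except TypeError) → 'L' (finally) → 'N' (after the try/except). Output: RXLN

Answer: RXLN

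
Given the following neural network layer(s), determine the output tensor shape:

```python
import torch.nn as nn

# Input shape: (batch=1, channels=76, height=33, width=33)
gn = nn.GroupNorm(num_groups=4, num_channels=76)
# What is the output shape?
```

Input: (1, 76, 33, 33) -> Output: (1, 76, 33, 33)

Answer: (1, 76, 33, 33)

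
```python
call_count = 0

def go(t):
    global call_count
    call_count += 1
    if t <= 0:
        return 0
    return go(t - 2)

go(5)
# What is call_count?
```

Linear recursion stepping by 2: 4 calls from t=5 down to ≤0.

Answer: 4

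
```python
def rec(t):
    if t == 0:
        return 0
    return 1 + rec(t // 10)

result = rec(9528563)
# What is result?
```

Count of digits of 9528563: 7

Answer: 7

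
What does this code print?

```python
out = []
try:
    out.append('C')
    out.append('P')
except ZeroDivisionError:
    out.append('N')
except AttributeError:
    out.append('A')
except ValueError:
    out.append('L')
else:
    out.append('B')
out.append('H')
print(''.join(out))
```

Execution trace: 'C' (try body) → 'P' (try body, no exception) → 'B' (else) → 'H' (after the try/except). Output: CPBH

Answer: CPBH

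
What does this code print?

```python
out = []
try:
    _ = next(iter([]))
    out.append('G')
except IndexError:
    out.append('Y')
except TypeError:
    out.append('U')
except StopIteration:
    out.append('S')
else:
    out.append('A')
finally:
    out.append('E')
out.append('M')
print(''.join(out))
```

Execution trace: 'S' (except StopIteration) → 'E' (finally) → 'M' (after the try/except). Output: SEM

Answer: SEM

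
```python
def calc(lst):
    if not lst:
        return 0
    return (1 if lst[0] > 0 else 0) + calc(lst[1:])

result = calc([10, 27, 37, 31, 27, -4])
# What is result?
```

Count of positive elements in [10, 27, 37, 31, 27, -4] = 5

Answer: 5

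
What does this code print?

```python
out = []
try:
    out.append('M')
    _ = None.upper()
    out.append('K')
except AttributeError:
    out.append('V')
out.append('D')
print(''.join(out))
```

Execution trace: 'M' (try body) → 'V' (except AttributeError) → 'D' (after the try/except). Output: MVD

Answer: MVD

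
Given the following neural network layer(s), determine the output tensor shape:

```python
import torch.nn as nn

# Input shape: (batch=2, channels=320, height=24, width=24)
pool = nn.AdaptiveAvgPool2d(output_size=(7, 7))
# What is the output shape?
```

Input: (2, 320, 24, 24) -> Output: (2, 320, 7, 7)

Answer: (2, 320, 7, 7)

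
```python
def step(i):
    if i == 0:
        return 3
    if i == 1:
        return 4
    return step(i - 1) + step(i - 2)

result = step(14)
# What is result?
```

Build up from base cases: step(0)=3, step(1)=4, step(2)=7, step(3)=11, step(4)=18, step(5)=29, step(6)=47, ..., step(14)=2207

Answer: 2207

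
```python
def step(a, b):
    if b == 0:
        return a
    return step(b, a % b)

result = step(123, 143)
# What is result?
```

step(123, 143) -> step(143, 123) -> step(123, 20) -> step(20, 3) -> step(3, 2) -> step(2, 1) -> step(1, 0) -> 1

Answer: 1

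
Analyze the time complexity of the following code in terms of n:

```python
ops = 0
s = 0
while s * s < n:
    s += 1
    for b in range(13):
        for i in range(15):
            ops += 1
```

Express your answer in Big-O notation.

Each loop level contributes: √n × 1 × 1. Multiplying the contributions gives O(√n).

Answer: O(√n)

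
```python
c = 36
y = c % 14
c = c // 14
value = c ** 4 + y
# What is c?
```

Trace:
`c = 36` → c = 36
`y = c % 14` → y = 8
`c = c // 14` → c = 2
`value = c ** 4 + y` → value = 24
So c = 2

Answer: 2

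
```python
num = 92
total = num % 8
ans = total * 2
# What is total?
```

Trace:
`num = 92` → num = 92
`total = num % 8` → total = 4
`ans = total * 2` → ans = 8
So total = 4

Answer: 4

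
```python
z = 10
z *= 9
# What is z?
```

Trace:
`z = 10` → z = 10
`z *= 9` → z = 90
So z = 90

Answer: 90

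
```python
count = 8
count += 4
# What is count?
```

Trace:
`count = 8` → count = 8
`count += 4` → count = 12
So count = 12

Answer: 12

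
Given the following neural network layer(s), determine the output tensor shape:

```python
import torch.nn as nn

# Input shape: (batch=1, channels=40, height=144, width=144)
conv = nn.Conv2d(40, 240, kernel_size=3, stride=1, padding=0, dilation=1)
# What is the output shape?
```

Input: (1, 40, 144, 144) -> Output: (1, 240, 142, 142)

Answer: (1, 240, 142, 142)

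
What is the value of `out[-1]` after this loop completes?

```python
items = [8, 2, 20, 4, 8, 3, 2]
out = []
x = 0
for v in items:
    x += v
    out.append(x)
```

Cumulative sum ends at 47
`out` takes the values: [] → [8] → [8, 10] → [8, 10, 30] → [8, 10, 30, 34] → [8, 10, 30, 34, 42] → [8, 10, 30, 34, 42, 45] → [8, 10, 30, 34, 42, 45, 47]
So `out[-1]` = 47

Answer: 47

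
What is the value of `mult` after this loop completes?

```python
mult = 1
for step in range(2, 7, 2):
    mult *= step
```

Product of even numbers 2 to 6
`mult` takes the values: 1 → 2 → 8 → 48

Answer: 48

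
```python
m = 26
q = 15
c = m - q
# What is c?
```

Trace:
`m = 26` → m = 26
`q = 15` → q = 15
`c = m - q` → c = 11
So c = 11

Answer: 11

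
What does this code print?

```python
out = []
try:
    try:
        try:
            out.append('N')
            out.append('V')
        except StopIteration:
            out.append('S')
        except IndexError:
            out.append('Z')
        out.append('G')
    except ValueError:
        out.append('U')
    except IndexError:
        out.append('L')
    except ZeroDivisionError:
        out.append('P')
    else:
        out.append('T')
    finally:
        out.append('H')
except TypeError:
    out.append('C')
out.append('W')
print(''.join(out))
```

Execution trace: 'N' (inner try body) → 'V' (inner try body, no exception) → 'G' (try body, no exception) → 'T' (else) → 'H' (finally) → 'W' (after the try/except). Output: NVGTHW

Answer: NVGTHW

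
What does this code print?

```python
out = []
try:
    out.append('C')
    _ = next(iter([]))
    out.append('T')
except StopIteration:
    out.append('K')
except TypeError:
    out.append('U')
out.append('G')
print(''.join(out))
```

Execution trace: 'C' (try body) → 'K' (except StopIteration) → 'G' (after the try/except). Output: CKG

Answer: CKG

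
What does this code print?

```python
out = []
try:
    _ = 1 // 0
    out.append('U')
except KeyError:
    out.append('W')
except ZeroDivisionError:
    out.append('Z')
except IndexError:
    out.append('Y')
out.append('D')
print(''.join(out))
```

Execution trace: 'Z' (except ZeroDivisionError) → 'D' (after the try/except). Output: ZD

Answer: ZD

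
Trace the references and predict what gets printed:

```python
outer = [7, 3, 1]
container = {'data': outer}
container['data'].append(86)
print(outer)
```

Key concept: dict holds reference to list.
Step by step:
`outer = [7, 3, 1]` → outer = [7, 3, 1]
`container = {'data': outer}` → container = {'data': [7, 3, 1]}
`container['data'].append(86)` → outer = [7, 3, 1, 86]; container = {'data': [7, 3, 1, 86]}
`print(outer)` → prints [7, 3, 1, 86]

Answer: [7, 3, 1, 86]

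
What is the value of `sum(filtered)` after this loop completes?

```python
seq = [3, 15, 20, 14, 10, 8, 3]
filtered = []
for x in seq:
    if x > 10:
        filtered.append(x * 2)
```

Sum of doubled values > 10
`filtered` takes the values: [] → [30] → [30, 40] → [30, 40, 28]
So `sum(filtered)` = 98

Answer: 98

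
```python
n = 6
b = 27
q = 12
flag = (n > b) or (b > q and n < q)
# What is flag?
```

Trace:
`n = 6` → n = 6
`b = 27` → b = 27
`q = 12` → q = 12
`flag = (n > b) or (b > q and n < q)` → flag = True
So flag = True

Answer: True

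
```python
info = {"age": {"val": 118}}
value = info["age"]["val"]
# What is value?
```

Trace:
`info = {"age": {"val": 118}}` → info = {'age': {'val': 118}}
`value = info["age"]["val"]` → value = 118
So value = 118

Answer: 118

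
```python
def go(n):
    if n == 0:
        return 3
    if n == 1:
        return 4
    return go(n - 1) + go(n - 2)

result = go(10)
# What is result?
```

Build up from base cases: go(0)=3, go(1)=4, go(2)=7, go(3)=11, go(4)=18, go(5)=29, go(6)=47, ..., go(10)=322

Answer: 322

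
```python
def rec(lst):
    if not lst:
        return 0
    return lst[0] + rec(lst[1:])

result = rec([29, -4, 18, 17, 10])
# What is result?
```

29 + (-4) + 18 + 17 + 10 + 0 = 70

Answer: 70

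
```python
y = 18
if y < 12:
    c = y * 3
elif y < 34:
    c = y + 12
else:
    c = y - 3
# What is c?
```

Trace:
`y = 18` → y = 18
`if y < 12: ...` → y < 12 is False, y < 34 is True → c = 30
So c = 30

Answer: 30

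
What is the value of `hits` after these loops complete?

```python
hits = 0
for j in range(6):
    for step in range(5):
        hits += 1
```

6 * 5 = 30
`hits` takes the values: 0 → 1 → 2 → 3 → 4 → 5 → 6 → 7 → 8 → 9 → 10 → 11 → 12 → 13 → 14 → 15 → 16 → 17 → 18 → 19 → 20 → 21 → 22 → 23 → 24 → 25 → 26 → 27 → 28 → 29 → 30

Answer: 30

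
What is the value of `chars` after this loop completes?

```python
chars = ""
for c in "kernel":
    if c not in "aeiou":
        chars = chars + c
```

Remove vowels from 'kernel'
`chars` takes the values: "" → "k" → "kr" → "krn" → "krnl"

Answer: "krnl"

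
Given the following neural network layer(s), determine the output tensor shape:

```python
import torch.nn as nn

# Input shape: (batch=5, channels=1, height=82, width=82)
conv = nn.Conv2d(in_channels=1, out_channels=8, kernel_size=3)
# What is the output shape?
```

Input: (5, 1, 82, 82) -> Output: (5, 8, 80, 80)

Answer: (5, 8, 80, 80)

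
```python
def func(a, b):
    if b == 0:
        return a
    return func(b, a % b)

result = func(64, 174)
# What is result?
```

func(64, 174) -> func(174, 64) -> func(64, 46) -> func(46, 18) -> func(18, 10) -> func(10, 8) -> func(8, 2) -> func(2, 0) -> 2

Answer: 2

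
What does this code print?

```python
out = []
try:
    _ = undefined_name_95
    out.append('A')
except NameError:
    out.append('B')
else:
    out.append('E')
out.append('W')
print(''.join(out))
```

Execution trace: 'B' (except NameError) → 'W' (after the try/except). Output: BW

Answer: BW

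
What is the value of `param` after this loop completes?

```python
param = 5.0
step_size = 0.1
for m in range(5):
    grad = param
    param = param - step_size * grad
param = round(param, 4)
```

Gradient descent: w = 5.0 * (1 - 0.1)^5
`param` takes the values: 5.0 → 4.5 → 4.05 → 3.645 → 3.2805 → 2.95245 → 2.9524

Answer: 2.9524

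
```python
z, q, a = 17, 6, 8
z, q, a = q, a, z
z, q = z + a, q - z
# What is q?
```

Trace:
`z, q, a = 17, 6, 8` → z = 17; q = 6; a = 8
`z, q, a = q, a, z` → z = 6; q = 8; a = 17
`z, q = z + a, q - z` → z = 23; q = 2
So q = 2

Answer: 2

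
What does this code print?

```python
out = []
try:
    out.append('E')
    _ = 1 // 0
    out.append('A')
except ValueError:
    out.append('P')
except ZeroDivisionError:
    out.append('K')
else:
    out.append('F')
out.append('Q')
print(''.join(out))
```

Execution trace: 'E' (try body) → 'K' (except ZeroDivisionError) → 'Q' (after the try/except). Output: EKQ

Answer: EKQ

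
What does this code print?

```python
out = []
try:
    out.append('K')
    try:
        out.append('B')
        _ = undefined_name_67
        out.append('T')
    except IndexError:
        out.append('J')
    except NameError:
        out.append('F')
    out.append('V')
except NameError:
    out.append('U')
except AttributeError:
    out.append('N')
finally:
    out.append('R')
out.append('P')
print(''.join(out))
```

Execution trace: 'K' (try body) → 'B' (inner try body) → 'F' (inner except NameError) → 'V' (try body, no exception) → 'R' (finally) → 'P' (after the try/except). Output: KBFVRP

Answer: KBFVRP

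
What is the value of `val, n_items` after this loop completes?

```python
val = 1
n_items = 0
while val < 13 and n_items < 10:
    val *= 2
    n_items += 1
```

Double until >= 13 or 10 iterations
`val, n_items` takes the values: (1, 0) → (2, 0) → (2, 1) → (4, 1) → (4, 2) → (8, 2) → (8, 3) → (16, 3) → (16, 4)

Answer: 16, 4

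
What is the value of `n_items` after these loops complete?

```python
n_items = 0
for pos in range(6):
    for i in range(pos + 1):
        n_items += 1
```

Triangle: 1 + 2 + ... + 6
`n_items` takes the values: 0 → 1 → 2 → 3 → 4 → 5 → 6 → 7 → 8 → 9 → 10 → 11 → 12 → 13 → 14 → 15 → 16 → 17 → 18 → 19 → 20 → 21

Answer: 21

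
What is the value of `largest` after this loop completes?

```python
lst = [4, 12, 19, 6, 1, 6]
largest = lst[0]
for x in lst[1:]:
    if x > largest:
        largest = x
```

Maximum of [4, 12, 19, 6, 1, 6]
`largest` takes the values: 4 → 12 → 19

Answer: 19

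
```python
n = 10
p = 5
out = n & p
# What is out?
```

Trace:
`n = 10` → n = 10
`p = 5` → p = 5
`out = n & p` → out = 0
So out = 0

Answer: 0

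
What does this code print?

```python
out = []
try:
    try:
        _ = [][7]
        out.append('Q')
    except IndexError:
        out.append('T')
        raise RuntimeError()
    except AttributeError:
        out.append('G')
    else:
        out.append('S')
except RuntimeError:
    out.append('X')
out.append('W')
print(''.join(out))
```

Execution trace: 'T' (inner except IndexError) → 'X' (outer except RuntimeError) → 'W' (after the try/except). Output: TXW

Answer: TXW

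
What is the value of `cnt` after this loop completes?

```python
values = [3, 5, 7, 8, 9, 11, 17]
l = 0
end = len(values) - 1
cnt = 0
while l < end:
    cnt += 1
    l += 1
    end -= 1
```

Iterations until pointers meet (list length 7)
`cnt` takes the values: 0 → 1 → 2 → 3

Answer: 3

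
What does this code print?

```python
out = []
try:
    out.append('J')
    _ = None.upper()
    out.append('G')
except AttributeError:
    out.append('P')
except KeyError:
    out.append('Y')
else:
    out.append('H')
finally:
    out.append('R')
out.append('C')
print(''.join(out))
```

Execution trace: 'J' (try body) → 'P' (except AttributeError) → 'R' (finally) → 'C' (after the try/except). Output: JPRC

Answer: JPRC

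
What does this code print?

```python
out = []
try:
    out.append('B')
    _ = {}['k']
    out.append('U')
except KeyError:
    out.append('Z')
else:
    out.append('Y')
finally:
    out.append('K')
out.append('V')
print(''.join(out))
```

Execution trace: 'B' (try body) → 'Z' (except KeyError) → 'K' (finally) → 'V' (after the try/except). Output: BZKV

Answer: BZKV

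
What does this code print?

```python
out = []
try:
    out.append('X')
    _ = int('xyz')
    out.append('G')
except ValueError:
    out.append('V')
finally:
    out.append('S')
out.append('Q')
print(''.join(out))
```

Execution trace: 'X' (try body) → 'V' (except ValueError) → 'S' (finally) → 'Q' (after the try/except). Output: XVSQ

Answer: XVSQ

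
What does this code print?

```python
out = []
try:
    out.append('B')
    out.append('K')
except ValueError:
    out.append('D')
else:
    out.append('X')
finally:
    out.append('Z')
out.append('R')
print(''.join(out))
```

Execution trace: 'B' (try body) → 'K' (try body, no exception) → 'X' (else) → 'Z' (finally) → 'R' (after the try/except). Output: BKXZR

Answer: BKXZR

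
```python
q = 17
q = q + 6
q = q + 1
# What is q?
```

Trace:
`q = 17` → q = 17
`q = q + 6` → q = 23
`q = q + 1` → q = 24
So q = 24

Answer: 24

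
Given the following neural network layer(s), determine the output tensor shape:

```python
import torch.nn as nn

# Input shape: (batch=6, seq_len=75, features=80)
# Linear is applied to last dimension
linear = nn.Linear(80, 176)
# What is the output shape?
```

Input: (6, 75, 80) -> Output: (6, 75, 176)

Answer: (6, 75, 176)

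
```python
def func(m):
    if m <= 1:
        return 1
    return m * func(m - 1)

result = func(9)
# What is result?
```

func(9) = 9 * 8 * 7 * 6 * 5 * 4 * 3 * 2 * 1 = 362880

Answer: 362880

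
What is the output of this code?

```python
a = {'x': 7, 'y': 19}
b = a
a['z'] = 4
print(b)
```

Key concept: dict aliasing.
Step by step:
`a = {'x': 7, 'y': 19}` → a = {'x': 7, 'y': 19}
`b = a` → b = {'x': 7, 'y': 19} (same object as a)
`a['z'] = 4` → a = {'x': 7, 'y': 19, 'z': 4} (same object as b); b = {'x': 7, 'y': 19, 'z': 4} (same object as a)
`print(b)` → prints {'x': 7, 'y': 19, 'z': 4}

Answer: {'x': 7, 'y': 19, 'z': 4}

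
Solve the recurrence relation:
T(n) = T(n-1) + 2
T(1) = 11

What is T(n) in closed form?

Unrolling: T(n) = T(1) + 2·(n-1) = 11 + 2(n-1) = 2n + 9.

Answer: T(n) = 2n + 9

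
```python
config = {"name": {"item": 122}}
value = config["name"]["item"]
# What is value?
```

Trace:
`config = {"name": {"item": 122}}` → config = {'name': {'item': 122}}
`value = config["name"]["item"]` → value = 122
So value = 122

Answer: 122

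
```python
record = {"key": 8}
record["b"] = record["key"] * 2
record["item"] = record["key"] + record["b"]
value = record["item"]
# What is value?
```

Trace:
`record = {"key": 8}` → record = {'key': 8}
`record["b"] = record["key"] * 2` → record = {'key': 8, 'b': 16}
`record["item"] = record["key"] + record["b"]` → record = {'key': 8, 'b': 16, 'item': 24}
`value = record["item"]` → value = 24
So value = 24

Answer: 24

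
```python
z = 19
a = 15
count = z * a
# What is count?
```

Trace:
`z = 19` → z = 19
`a = 15` → a = 15
`count = z * a` → count = 285
So count = 285

Answer: 285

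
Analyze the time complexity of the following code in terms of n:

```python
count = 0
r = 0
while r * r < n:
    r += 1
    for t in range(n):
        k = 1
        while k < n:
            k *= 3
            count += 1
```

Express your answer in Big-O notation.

Each loop level contributes: √n × n × log n. Multiplying the contributions gives O(n√n log n).

Answer: O(n√n log n)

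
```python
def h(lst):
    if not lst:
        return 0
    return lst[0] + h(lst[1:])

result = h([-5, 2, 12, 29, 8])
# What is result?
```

(-5) + 2 + 12 + 29 + 8 + 0 = 46

Answer: 46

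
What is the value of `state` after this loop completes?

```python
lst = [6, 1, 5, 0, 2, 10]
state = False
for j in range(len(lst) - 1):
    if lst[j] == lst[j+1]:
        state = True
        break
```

Check consecutive duplicates in [6, 1, 5, 0, 2, 10]
`state` takes the values: False

Answer: False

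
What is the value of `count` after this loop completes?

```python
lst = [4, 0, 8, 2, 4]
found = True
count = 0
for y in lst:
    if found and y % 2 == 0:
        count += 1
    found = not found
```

Count even values at even positions
`count` takes the values: 0 → 1 → 2 → 3

Answer: 3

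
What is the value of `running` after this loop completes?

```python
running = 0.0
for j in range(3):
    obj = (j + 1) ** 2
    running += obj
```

Sum of squared losses 1² + 2² + ... + 3²
`running` takes the values: 0.0 → 1.0 → 5.0 → 14.0

Answer: 14.0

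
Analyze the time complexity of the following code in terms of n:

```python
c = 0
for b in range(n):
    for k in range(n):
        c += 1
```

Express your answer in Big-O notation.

Each loop level contributes: n × n. Multiplying the contributions gives O(n^2).

Answer: O(n^2)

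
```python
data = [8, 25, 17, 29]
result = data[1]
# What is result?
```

Trace:
`data = [8, 25, 17, 29]` → data = [8, 25, 17, 29]
`result = data[1]` → result = 25
So result = 25

Answer: 25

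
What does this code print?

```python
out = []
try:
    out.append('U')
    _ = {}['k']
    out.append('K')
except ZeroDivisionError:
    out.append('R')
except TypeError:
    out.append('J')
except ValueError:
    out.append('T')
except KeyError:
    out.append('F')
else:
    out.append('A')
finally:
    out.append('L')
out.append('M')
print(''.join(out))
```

Execution trace: 'U' (try body) → 'F' (except KeyError) → 'L' (finally) → 'M' (after the try/except). Output: UFLM

Answer: UFLM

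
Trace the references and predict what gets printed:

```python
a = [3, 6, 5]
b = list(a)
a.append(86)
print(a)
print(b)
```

Key concept: list() constructor creates copy.
Step by step:
`a = [3, 6, 5]` → a = [3, 6, 5]
`b = list(a)` → b = [3, 6, 5]
`a.append(86)` → a = [3, 6, 5, 86]
`print(a)` → prints [3, 6, 5, 86]
`print(b)` → prints [3, 6, 5]

Answer:
[3, 6, 5, 86]
[3, 6, 5]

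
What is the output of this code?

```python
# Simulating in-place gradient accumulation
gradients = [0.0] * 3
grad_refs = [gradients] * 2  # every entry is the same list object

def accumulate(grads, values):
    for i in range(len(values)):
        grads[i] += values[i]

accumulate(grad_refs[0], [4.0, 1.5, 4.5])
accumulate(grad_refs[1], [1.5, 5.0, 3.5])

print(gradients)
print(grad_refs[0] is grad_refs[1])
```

Key concept: gradient accumulation aliasing.
Step by step:
`gradients = [0.0] * 3` → gradients = [0.0, 0.0, 0.0]
`grad_refs = [gradients] * 2` → grad_refs = [[0.0, 0.0, 0.0], [0.0, 0.0, 0.0]]
`accumulate(grad_refs[0], [4.0, 1.5, 4.5])` → gradients = [4.0, 1.5, 4.5]; grad_refs = [[4.0, 1.5, 4.5], [4.0, 1.5, 4.5]]
`accumulate(grad_refs[1], [1.5, 5.0, 3.5])` → gradients = [5.5, 6.5, 8.0]; grad_refs = [[5.5, 6.5, 8.0], [5.5, 6.5, 8.0]]
`print(gradients)` → prints [5.5, 6.5, 8.0]
`print(grad_refs[0] is grad_refs[1])` → prints True

Answer:
[5.5, 6.5, 8.0]
True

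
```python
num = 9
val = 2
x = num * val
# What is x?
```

Trace:
`num = 9` → num = 9
`val = 2` → val = 2
`x = num * val` → x = 18
So x = 18

Answer: 18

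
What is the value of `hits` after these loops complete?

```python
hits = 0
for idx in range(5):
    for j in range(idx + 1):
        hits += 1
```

Triangle: 1 + 2 + ... + 5
`hits` takes the values: 0 → 1 → 2 → 3 → 4 → 5 → 6 → 7 → 8 → 9 → 10 → 11 → 12 → 13 → 14 → 15

Answer: 15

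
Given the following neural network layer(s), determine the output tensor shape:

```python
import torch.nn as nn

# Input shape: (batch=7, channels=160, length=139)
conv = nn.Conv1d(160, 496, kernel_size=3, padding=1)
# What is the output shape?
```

Input: (7, 160, 139) -> Output: (7, 496, 139)

Answer: (7, 496, 139)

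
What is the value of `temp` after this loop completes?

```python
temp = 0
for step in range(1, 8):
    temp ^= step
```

XOR of 1 to 7
`temp` takes the values: 0 → 1 → 3 → 0 → 4 → 1 → 7 → 0

Answer: 0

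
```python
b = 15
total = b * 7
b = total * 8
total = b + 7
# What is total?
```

Trace:
`b = 15` → b = 15
`total = b * 7` → total = 105
`b = total * 8` → b = 840
`total = b + 7` → total = 847
So total = 847

Answer: 847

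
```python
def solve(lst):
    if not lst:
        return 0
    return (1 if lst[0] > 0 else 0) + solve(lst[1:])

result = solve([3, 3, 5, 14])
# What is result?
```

Count of positive elements in [3, 3, 5, 14] = 4

Answer: 4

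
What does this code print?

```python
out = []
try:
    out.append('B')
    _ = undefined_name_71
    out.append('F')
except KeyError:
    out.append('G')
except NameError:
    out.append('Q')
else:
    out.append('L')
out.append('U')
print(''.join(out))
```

Execution trace: 'B' (try body) → 'Q' (except NameError) → 'U' (after the try/except). Output: BQU

Answer: BQU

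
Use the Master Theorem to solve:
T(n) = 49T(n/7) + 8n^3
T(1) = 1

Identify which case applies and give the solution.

a=49, b=7, f(n)=8n^3. log_7(49) = 2. Since c=3 > 2 and the regularity condition holds (49(n/7)^3 = (49/7^3)n^3 with 49/7^3 < 1), Case 3 applies: T(n) = Θ(f(n)) = O(n^3).

Answer: O(n^3) - Case 3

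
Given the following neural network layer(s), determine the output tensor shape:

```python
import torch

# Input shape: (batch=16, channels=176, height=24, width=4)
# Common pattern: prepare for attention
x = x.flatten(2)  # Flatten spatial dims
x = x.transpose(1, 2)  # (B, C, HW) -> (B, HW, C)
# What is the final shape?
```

Input: (16, 176, 24, 4) -> after flatten(2): (16, 176, 96) -> Output: (16, 96, 176)

Answer: (16, 96, 176)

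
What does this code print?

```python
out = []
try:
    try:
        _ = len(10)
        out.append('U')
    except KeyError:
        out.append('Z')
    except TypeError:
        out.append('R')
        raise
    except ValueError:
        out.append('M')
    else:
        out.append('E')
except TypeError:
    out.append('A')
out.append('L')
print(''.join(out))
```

Execution trace: 'R' (except TypeError) → 'A' (outer except TypeError) → 'L' (after the try/except). Output: RAL

Answer: RAL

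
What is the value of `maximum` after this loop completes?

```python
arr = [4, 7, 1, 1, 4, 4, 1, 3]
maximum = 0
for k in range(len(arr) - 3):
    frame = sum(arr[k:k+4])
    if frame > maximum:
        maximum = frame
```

Max sum of 4-element window in [4, 7, 1, 1, 4, 4, 1, 3]
`maximum` takes the values: 0 → 13

Answer: 13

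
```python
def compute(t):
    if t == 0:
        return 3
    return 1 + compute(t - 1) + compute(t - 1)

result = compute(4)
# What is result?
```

compute(t) = 1 + 2·compute(t-1), compute(0)=3. Closed form: (3+1)·2^4 - 1 = 63.

Answer: 63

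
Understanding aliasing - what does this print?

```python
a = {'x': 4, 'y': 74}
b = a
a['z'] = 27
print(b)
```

Key concept: dict aliasing.
Step by step:
`a = {'x': 4, 'y': 74}` → a = {'x': 4, 'y': 74}
`b = a` → b = {'x': 4, 'y': 74} (same object as a)
`a['z'] = 27` → a = {'x': 4, 'y': 74, 'z': 27} (same object as b); b = {'x': 4, 'y': 74, 'z': 27} (same object as a)
`print(b)` → prints {'x': 4, 'y': 74, 'z': 27}

Answer: {'x': 4, 'y': 74, 'z': 27}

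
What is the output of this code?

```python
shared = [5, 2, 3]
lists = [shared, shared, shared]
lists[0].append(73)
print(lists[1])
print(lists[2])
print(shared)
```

Key concept: list of same reference.
Step by step:
`shared = [5, 2, 3]` → shared = [5, 2, 3]
`lists = [shared, shared, shared]` → lists = [[5, 2, 3], [5, 2, 3], [5, 2, 3]]
`lists[0].append(73)` → shared = [5, 2, 3, 73]; lists = [[5, 2, 3, 73], [5, 2, 3, 73], [5, 2, 3, 73]]
`print(lists[1])` → prints [5, 2, 3, 73]
`print(lists[2])` → prints [5, 2, 3, 73]
`print(shared)` → prints [5, 2, 3, 73]

Answer:
[5, 2, 3, 73]
[5, 2, 3, 73]
[5, 2, 3, 73]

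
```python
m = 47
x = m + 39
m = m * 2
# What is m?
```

Trace:
`m = 47` → m = 47
`x = m + 39` → x = 86
`m = m * 2` → m = 94
So m = 94

Answer: 94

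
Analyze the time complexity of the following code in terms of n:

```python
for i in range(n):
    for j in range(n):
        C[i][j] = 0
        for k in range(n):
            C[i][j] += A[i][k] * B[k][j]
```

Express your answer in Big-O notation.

This is Naive matrix multiplication. Time complexity: O(n³).

Answer: O(n³)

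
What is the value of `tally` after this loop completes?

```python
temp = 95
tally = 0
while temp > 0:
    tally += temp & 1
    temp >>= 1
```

Count set bits in 95 (binary: 0b1011111)
`tally` takes the values: 0 → 1 → 2 → 3 → 4 → 5 → 6

Answer: 6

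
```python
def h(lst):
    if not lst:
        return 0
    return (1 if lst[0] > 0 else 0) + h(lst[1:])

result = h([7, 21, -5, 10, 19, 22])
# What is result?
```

Count of positive elements in [7, 21, -5, 10, 19, 22] = 5

Answer: 5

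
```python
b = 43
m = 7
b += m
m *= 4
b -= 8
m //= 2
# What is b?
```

Trace:
`b = 43` → b = 43
`m = 7` → m = 7
`b += m` → b = 50
`m *= 4` → m = 28
`b -= 8` → b = 42
`m //= 2` → m = 14
So b = 42

Answer: 42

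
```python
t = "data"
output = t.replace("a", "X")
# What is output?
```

Trace:
`t = "data"` → t = 'data'
`output = t.replace("a", "X")` → output = 'dXtX'
So output = 'dXtX'

Answer: 'dXtX'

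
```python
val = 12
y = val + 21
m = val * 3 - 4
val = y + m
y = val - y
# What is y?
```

Trace:
`val = 12` → val = 12
`y = val + 21` → y = 33
`m = val * 3 - 4` → m = 32
`val = y + m` → val = 65
`y = val - y` → y = 32
So y = 32

Answer: 32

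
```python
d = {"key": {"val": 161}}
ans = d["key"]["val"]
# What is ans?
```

Trace:
`d = {"key": {"val": 161}}` → d = {'key': {'val': 161}}
`ans = d["key"]["val"]` → ans = 161
So ans = 161

Answer: 161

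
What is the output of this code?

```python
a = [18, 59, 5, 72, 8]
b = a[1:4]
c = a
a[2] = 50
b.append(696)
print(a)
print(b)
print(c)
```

Key concept: slice vs alias.
Step by step:
`a = [18, 59, 5, 72, 8]` → a = [18, 59, 5, 72, 8]
`b = a[1:4]` → b = [59, 5, 72]
`c = a` → c = [18, 59, 5, 72, 8] (same object as a)
`a[2] = 50` → a = [18, 59, 50, 72, 8] (same object as c); c = [18, 59, 50, 72, 8] (same object as a)
`b.append(696)` → b = [59, 5, 72, 696]
`print(a)` → prints [18, 59, 50, 72, 8]
`print(b)` → prints [59, 5, 72, 696]
`print(c)` → prints [18, 59, 50, 72, 8]

Answer:
[18, 59, 50, 72, 8]
[59, 5, 72, 696]
[18, 59, 50, 72, 8]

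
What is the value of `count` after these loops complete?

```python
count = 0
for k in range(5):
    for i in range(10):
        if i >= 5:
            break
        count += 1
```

Inner breaks at 5, outer runs 5 times
`count` takes the values: 0 → 1 → 2 → 3 → 4 → 5 → 6 → 7 → 8 → 9 → 10 → 11 → 12 → 13 → 14 → 15 → 16 → 17 → 18 → 19 → 20 → 21 → 22 → 23 → 24 → 25

Answer: 25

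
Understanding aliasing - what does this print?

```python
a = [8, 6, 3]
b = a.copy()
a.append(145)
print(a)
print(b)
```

Key concept: list.copy() creates independent copy.
Step by step:
`a = [8, 6, 3]` → a = [8, 6, 3]
`b = a.copy()` → b = [8, 6, 3]
`a.append(145)` → a = [8, 6, 3, 145]
`print(a)` → prints [8, 6, 3, 145]
`print(b)` → prints [8, 6, 3]

Answer:
[8, 6, 3, 145]
[8, 6, 3]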